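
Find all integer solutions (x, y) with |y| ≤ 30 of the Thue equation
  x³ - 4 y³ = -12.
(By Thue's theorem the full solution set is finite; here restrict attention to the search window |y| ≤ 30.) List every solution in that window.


The equation is x³ - 4y³ = -12. For fixed y, x³ = 4·y³ − 12, so a solution requires the RHS to be a perfect cube.
Strategy: iterate y from -30 to 30, compute RHS = 4·y³ − 12, and check whether it is a (positive or negative) perfect cube.
Check small values of y:
  y = 0: RHS = -12 is not a perfect cube.
  y = 1: RHS = -8 = (-2)³ ⇒ x = -2 works.
  y = -1: RHS = -16 is not a perfect cube.
  y = 2: RHS = 20 is not a perfect cube.
  y = -2: RHS = -44 is not a perfect cube.
  y = 3: RHS = 96 is not a perfect cube.
  y = -3: RHS = -120 is not a perfect cube.
Continuing, at y = -5: RHS = -512 = (-8)³ ⇒ x = -8 works.
Searching the remaining y in |y| ≤ 30 finds no further solutions.
Collected solutions: (-2, 1), (-8, -5).

Solutions (with |y| ≤ 30): (-2, 1), (-8, -5).


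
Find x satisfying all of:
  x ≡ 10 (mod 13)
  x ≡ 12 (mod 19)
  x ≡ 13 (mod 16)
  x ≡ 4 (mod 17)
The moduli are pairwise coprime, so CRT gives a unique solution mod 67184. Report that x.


Product of moduli M = 13 · 19 · 16 · 17 = 67184.
Merge one congruence at a time:
  Start: x ≡ 10 (mod 13).
  Combine with x ≡ 12 (mod 19); new modulus lcm = 247.
    Write x = 10 + 13·t and substitute into x ≡ 12 (mod 19): 13·t ≡ 12 − 10 = 2 (mod 19).
    The inverse of 13 mod 19 is 3 (since 13·3 = 39 = 2·19 + 1), so t ≡ 3·2 = 6 ≡ 6 (mod 19).
    Then x = 10 + 13·6 = 88, valid modulo lcm(13, 19) = 247: x ≡ 88 (mod 247).
  Combine with x ≡ 13 (mod 16); new modulus lcm = 3952.
    Write x = 88 + 247·t and substitute into x ≡ 13 (mod 16): 247·t ≡ 13 − 88 = -75 (mod 16).
    Reduce coefficients mod 16: 7·t ≡ 5 (mod 16).
    The inverse of 7 mod 16 is 7 (since 7·7 = 49 = 3·16 + 1), so t ≡ 7·5 = 35 ≡ 3 (mod 16).
    Then x = 88 + 247·3 = 829, valid modulo lcm(247, 16) = 3952: x ≡ 829 (mod 3952).
  Combine with x ≡ 4 (mod 17); new modulus lcm = 67184.
    Write x = 829 + 3952·t and substitute into x ≡ 4 (mod 17): 3952·t ≡ 4 − 829 = -825 (mod 17).
    Reduce coefficients mod 17: 8·t ≡ 8 (mod 17).
    The inverse of 8 mod 17 is 15 (since 8·15 = 120 = 7·17 + 1), so t ≡ 15·8 = 120 ≡ 1 (mod 17).
    Then x = 829 + 3952·1 = 4781, valid modulo lcm(3952, 17) = 67184: x ≡ 4781 (mod 67184).
Verify against each original: 4781 mod 13 = 10, 4781 mod 19 = 12, 4781 mod 16 = 13, 4781 mod 17 = 4.

x ≡ 4781 (mod 67184).


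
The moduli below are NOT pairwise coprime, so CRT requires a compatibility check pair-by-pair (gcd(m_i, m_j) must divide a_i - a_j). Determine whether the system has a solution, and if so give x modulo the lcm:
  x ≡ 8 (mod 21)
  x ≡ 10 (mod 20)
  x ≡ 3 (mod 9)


Moduli 21, 20, 9 are not pairwise coprime, so CRT works modulo lcm(m_i) when all pairwise compatibility conditions hold.
Pairwise compatibility: gcd(m_i, m_j) must divide a_i - a_j for every pair.
Merge one congruence at a time:
  Start: x ≡ 8 (mod 21).
  Combine with x ≡ 10 (mod 20): gcd(21, 20) = 1; 10 - 8 = 2, which IS divisible by 1, so compatible.
    Write x = 8 + 21·t and substitute into x ≡ 10 (mod 20): 21·t ≡ 10 − 8 = 2 (mod 20).
    Reduce coefficients mod 20: 1·t ≡ 2 (mod 20).
    So t ≡ 2 (mod 20).
    Then x = 8 + 21·2 = 50, valid modulo lcm(21, 20) = 420: x ≡ 50 (mod 420).
  Combine with x ≡ 3 (mod 9): gcd(420, 9) = 3, and 3 - 50 = -47 is NOT divisible by 3.
    ⇒ system is inconsistent (no integer solution).

No solution (the system is inconsistent).


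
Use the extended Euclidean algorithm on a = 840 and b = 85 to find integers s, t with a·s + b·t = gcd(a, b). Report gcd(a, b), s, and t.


Euclidean algorithm on (840, 85) — divide until remainder is 0:
  840 = 9 · 85 + 75
  85 = 1 · 75 + 10
  75 = 7 · 10 + 5
  10 = 2 · 5 + 0
gcd(840, 85) = 5.
Track Bezout coefficients alongside the remainders: start with r₀ = 840 = a·1 + b·0 (s = 1, t = 0) and r₁ = 85 = a·0 + b·1 (s = 0, t = 1); each new remainder r_{k+1} = r_{k-1} − q_k·r_k inherits s_{k+1} = s_{k-1} − q_k·s_k, t_{k+1} = t_{k-1} − q_k·t_k, so r_k = a·s_k + b·t_k at every step:
  q = 9: r = 75, s = 1 − 9·0 = 1, t = 0 − 9·1 = -9  (check: 840·1 + 85·(-9) = 75)
  q = 1: r = 10, s = 0 − 1·1 = -1, t = 1 − 1·(-9) = 10  (check: 840·(-1) + 85·10 = 10)
  q = 7: r = 5, s = 1 − 7·(-1) = 8, t = -9 − 7·10 = -79  (check: 840·8 + 85·(-79) = 5)
The row with r = 5 (the gcd) gives the Bezout coefficients s = 8, t = -79.
Result: 840 · (8) + 85 · (-79) = 5.

gcd(840, 85) = 5; s = 8, t = -79 (check: 840·8 + 85·(-79) = 5).


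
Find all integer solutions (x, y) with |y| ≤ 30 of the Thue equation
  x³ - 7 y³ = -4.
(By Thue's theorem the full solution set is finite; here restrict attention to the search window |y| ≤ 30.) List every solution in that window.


The equation is x³ - 7y³ = -4. For fixed y, x³ = 7·y³ − 4, so a solution requires the RHS to be a perfect cube.
Strategy: iterate y from -30 to 30, compute RHS = 7·y³ − 4, and check whether it is a (positive or negative) perfect cube.
Check small values of y:
  y = 0: RHS = -4 is not a perfect cube.
  y = 1: RHS = 3 is not a perfect cube.
  y = -1: RHS = -11 is not a perfect cube.
  y = 2: RHS = 52 is not a perfect cube.
  y = -2: RHS = -60 is not a perfect cube.
  y = 3: RHS = 185 is not a perfect cube.
  y = -3: RHS = -193 is not a perfect cube.
Continuing the search up to |y| = 30 finds no solutions either.
No (x, y) in the scanned range satisfies the equation.

No integer solutions with |y| ≤ 30.


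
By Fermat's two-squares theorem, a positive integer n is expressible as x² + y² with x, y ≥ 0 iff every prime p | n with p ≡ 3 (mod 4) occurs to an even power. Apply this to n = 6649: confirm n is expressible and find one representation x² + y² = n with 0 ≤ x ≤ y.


Step 1: Factor n = 6649 = 61 · 109.
Step 2: Check the mod-4 condition on each prime factor: 61 ≡ 1 (mod 4), exponent 1; 109 ≡ 1 (mod 4), exponent 1.
All primes ≡ 3 (mod 4) appear to even exponent (or don't appear), so by the two-squares theorem n IS expressible as a sum of two squares.
Step 3: Build a representation. Here n = 61 · 109 is a product of primes ≡ 1 (mod 4). Each prime p ≡ 1 (mod 4) is itself a sum of two squares; find a² by testing p − a² for a perfect square:
  61: 61 − 1² = 60, 61 − 2² = 57, 61 − 3² = 52, 61 − 4² = 45, 61 − 5² = 36 = 6² ⇒ 61 = 5² + 6².
  109: 109 − 1² = 108, 109 − 2² = 105, 109 − 3² = 100 = 10² ⇒ 109 = 3² + 10².
  Combine using the Brahmagupta–Fibonacci identity (a² + b²)(c² + d²) = (ac − bd)² + (ad + bc)² = (ac + bd)² + (ad − bc)²:
  61 · 109 = 6649: from (5² + 6²)(3² + 10²), take (5·3 − 6·10, 5·10 + 6·3) = (15 − 60, 50 + 18) = (-45, 68); dropping signs (only squares matter) gives (45, 68); check 45² + 68² = 2025 + 4624 = 6649 ✓.
Step 4: Order so x ≤ y and verify: 45² + 68² = 2025 + 4624 = 6649 = n. ✓

n = 6649 = 45² + 68² (one valid representation with x ≤ y).


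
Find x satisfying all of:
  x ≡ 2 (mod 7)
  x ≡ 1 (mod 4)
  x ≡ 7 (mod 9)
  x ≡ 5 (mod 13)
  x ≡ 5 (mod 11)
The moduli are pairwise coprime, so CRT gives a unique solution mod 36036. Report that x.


Product of moduli M = 7 · 4 · 9 · 13 · 11 = 36036.
Merge one congruence at a time:
  Start: x ≡ 2 (mod 7).
  Combine with x ≡ 1 (mod 4); new modulus lcm = 28.
    Write x = 2 + 7·t and substitute into x ≡ 1 (mod 4): 7·t ≡ 1 − 2 = -1 (mod 4).
    Reduce coefficients mod 4: 3·t ≡ 3 (mod 4).
    The inverse of 3 mod 4 is 3 (since 3·3 = 9 = 2·4 + 1), so t ≡ 3·3 = 9 ≡ 1 (mod 4).
    Then x = 2 + 7·1 = 9, valid modulo lcm(7, 4) = 28: x ≡ 9 (mod 28).
  Combine with x ≡ 7 (mod 9); new modulus lcm = 252.
    Write x = 9 + 28·t and substitute into x ≡ 7 (mod 9): 28·t ≡ 7 − 9 = -2 (mod 9).
    Reduce coefficients mod 9: 1·t ≡ 7 (mod 9).
    So t ≡ 7 (mod 9).
    Then x = 9 + 28·7 = 205, valid modulo lcm(28, 9) = 252: x ≡ 205 (mod 252).
  Combine with x ≡ 5 (mod 13); new modulus lcm = 3276.
    Write x = 205 + 252·t and substitute into x ≡ 5 (mod 13): 252·t ≡ 5 − 205 = -200 (mod 13).
    Reduce coefficients mod 13: 5·t ≡ 8 (mod 13).
    The inverse of 5 mod 13 is 8 (since 5·8 = 40 = 3·13 + 1), so t ≡ 8·8 = 64 ≡ 12 (mod 13).
    Then x = 205 + 252·12 = 3229, valid modulo lcm(252, 13) = 3276: x ≡ 3229 (mod 3276).
  Combine with x ≡ 5 (mod 11); new modulus lcm = 36036.
    Write x = 3229 + 3276·t and substitute into x ≡ 5 (mod 11): 3276·t ≡ 5 − 3229 = -3224 (mod 11).
    Reduce coefficients mod 11: 9·t ≡ 10 (mod 11).
    The inverse of 9 mod 11 is 5 (since 9·5 = 45 = 4·11 + 1), so t ≡ 5·10 = 50 ≡ 6 (mod 11).
    Then x = 3229 + 3276·6 = 22885, valid modulo lcm(3276, 11) = 36036: x ≡ 22885 (mod 36036).
Verify against each original: 22885 mod 7 = 2, 22885 mod 4 = 1, 22885 mod 9 = 7, 22885 mod 13 = 5, 22885 mod 11 = 5.

x ≡ 22885 (mod 36036).


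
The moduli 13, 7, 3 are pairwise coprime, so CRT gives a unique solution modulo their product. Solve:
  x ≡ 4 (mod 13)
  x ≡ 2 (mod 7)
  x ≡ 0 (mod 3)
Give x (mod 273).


Moduli 13, 7, 3 are pairwise coprime; by CRT there is a unique solution modulo M = 13 · 7 · 3 = 273.
Solve pairwise, accumulating the modulus:
  Start with x ≡ 4 (mod 13).
  Combine with x ≡ 2 (mod 7): since gcd(13, 7) = 1, we get a unique residue mod 91.
    Write x = 4 + 13·t and substitute into x ≡ 2 (mod 7): 13·t ≡ 2 − 4 = -2 (mod 7).
    Reduce coefficients mod 7: 6·t ≡ 5 (mod 7).
    The inverse of 6 mod 7 is 6 (since 6·6 = 36 = 5·7 + 1), so t ≡ 6·5 = 30 ≡ 2 (mod 7).
    Then x = 4 + 13·2 = 30, valid modulo lcm(13, 7) = 91: x ≡ 30 (mod 91).
  Combine with x ≡ 0 (mod 3): since gcd(91, 3) = 1, we get a unique residue mod 273.
    Write x = 30 + 91·t and substitute into x ≡ 0 (mod 3): 91·t ≡ 0 − 30 = -30 (mod 3).
    Reduce coefficients mod 3: 1·t ≡ 0 (mod 3).
    So t ≡ 0 (mod 3).
    Then x = 30 + 91·0 = 30, valid modulo lcm(91, 3) = 273: x ≡ 30 (mod 273).
Verify: 30 mod 13 = 4 ✓, 30 mod 7 = 2 ✓, 30 mod 3 = 0 ✓.

x ≡ 30 (mod 273).


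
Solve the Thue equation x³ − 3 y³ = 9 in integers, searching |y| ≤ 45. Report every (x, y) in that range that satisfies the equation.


The equation is x³ - 3y³ = 9. For fixed y, x³ = 3·y³ + 9, so a solution requires the RHS to be a perfect cube.
Strategy: iterate y from -45 to 45, compute RHS = 3·y³ + 9, and check whether it is a (positive or negative) perfect cube.
Check small values of y:
  y = 0: RHS = 9 is not a perfect cube.
  y = 1: RHS = 12 is not a perfect cube.
  y = -1: RHS = 6 is not a perfect cube.
  y = 2: RHS = 33 is not a perfect cube.
  y = -2: RHS = -15 is not a perfect cube.
  y = 3: RHS = 90 is not a perfect cube.
  y = -3: RHS = -72 is not a perfect cube.
Continuing the search up to |y| = 45 finds no solutions either.
No (x, y) in the scanned range satisfies the equation.

No integer solutions with |y| ≤ 45.


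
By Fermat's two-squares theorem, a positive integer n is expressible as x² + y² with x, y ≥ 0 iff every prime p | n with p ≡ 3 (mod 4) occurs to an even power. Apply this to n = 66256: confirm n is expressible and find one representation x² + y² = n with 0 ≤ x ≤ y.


Step 1: Factor n = 66256 = 2^4 · 41 · 101.
Step 2: Check the mod-4 condition on each prime factor: 2 = 2 (special); 41 ≡ 1 (mod 4), exponent 1; 101 ≡ 1 (mod 4), exponent 1.
All primes ≡ 3 (mod 4) appear to even exponent (or don't appear), so by the two-squares theorem n IS expressible as a sum of two squares.
Step 3: Build a representation. Group n = k² · m with k = 4 and m = 41 · 101 = 4141 (a product of primes ≡ 1 (mod 4)); a representation of m scales to one of n via (k·x)² + (k·y)² = k²(x² + y²). Each prime p ≡ 1 (mod 4) is itself a sum of two squares; find a² by testing p − a² for a perfect square:
  41: 41 − 1² = 40, 41 − 2² = 37, 41 − 3² = 32, 41 − 4² = 25 = 5² ⇒ 41 = 4² + 5².
  101: 101 − 1² = 100 = 10² ⇒ 101 = 1² + 10².
  Combine using the Brahmagupta–Fibonacci identity (a² + b²)(c² + d²) = (ac − bd)² + (ad + bc)² = (ac + bd)² + (ad − bc)²:
  41 · 101 = 4141: from (4² + 5²)(1² + 10²), take (4·1 − 5·10, 4·10 + 5·1) = (4 − 50, 40 + 5) = (-46, 45); dropping signs (only squares matter) gives (46, 45); check 46² + 45² = 2116 + 2025 = 4141 ✓.
  Scale by k = 4: (4·46, 4·45) = (184, 180).
Step 4: Order so x ≤ y and verify: 180² + 184² = 32400 + 33856 = 66256 = n. ✓

n = 66256 = 180² + 184² (one valid representation with x ≤ y).


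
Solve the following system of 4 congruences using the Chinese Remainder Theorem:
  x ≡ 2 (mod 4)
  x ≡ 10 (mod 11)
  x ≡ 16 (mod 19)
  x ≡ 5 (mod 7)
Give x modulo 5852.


Product of moduli M = 4 · 11 · 19 · 7 = 5852.
Merge one congruence at a time:
  Start: x ≡ 2 (mod 4).
  Combine with x ≡ 10 (mod 11); new modulus lcm = 44.
    Write x = 2 + 4·t and substitute into x ≡ 10 (mod 11): 4·t ≡ 10 − 2 = 8 (mod 11).
    The inverse of 4 mod 11 is 3 (since 4·3 = 12 = 1·11 + 1), so t ≡ 3·8 = 24 ≡ 2 (mod 11).
    Then x = 2 + 4·2 = 10, valid modulo lcm(4, 11) = 44: x ≡ 10 (mod 44).
  Combine with x ≡ 16 (mod 19); new modulus lcm = 836.
    Write x = 10 + 44·t and substitute into x ≡ 16 (mod 19): 44·t ≡ 16 − 10 = 6 (mod 19).
    Reduce coefficients mod 19: 6·t ≡ 6 (mod 19).
    The inverse of 6 mod 19 is 16 (since 6·16 = 96 = 5·19 + 1), so t ≡ 16·6 = 96 ≡ 1 (mod 19).
    Then x = 10 + 44·1 = 54, valid modulo lcm(44, 19) = 836: x ≡ 54 (mod 836).
  Combine with x ≡ 5 (mod 7); new modulus lcm = 5852.
    Write x = 54 + 836·t and substitute into x ≡ 5 (mod 7): 836·t ≡ 5 − 54 = -49 (mod 7).
    Reduce coefficients mod 7: 3·t ≡ 0 (mod 7).
    The inverse of 3 mod 7 is 5 (since 3·5 = 15 = 2·7 + 1), so t ≡ 5·0 = 0 ≡ 0 (mod 7).
    Then x = 54 + 836·0 = 54, valid modulo lcm(836, 7) = 5852: x ≡ 54 (mod 5852).
Verify against each original: 54 mod 4 = 2, 54 mod 11 = 10, 54 mod 19 = 16, 54 mod 7 = 5.

x ≡ 54 (mod 5852).


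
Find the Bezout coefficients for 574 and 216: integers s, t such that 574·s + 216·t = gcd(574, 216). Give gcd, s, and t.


Euclidean algorithm on (574, 216) — divide until remainder is 0:
  574 = 2 · 216 + 142
  216 = 1 · 142 + 74
  142 = 1 · 74 + 68
  74 = 1 · 68 + 6
  68 = 11 · 6 + 2
  6 = 3 · 2 + 0
gcd(574, 216) = 2.
Track Bezout coefficients alongside the remainders: start with r₀ = 574 = a·1 + b·0 (s = 1, t = 0) and r₁ = 216 = a·0 + b·1 (s = 0, t = 1); each new remainder r_{k+1} = r_{k-1} − q_k·r_k inherits s_{k+1} = s_{k-1} − q_k·s_k, t_{k+1} = t_{k-1} − q_k·t_k, so r_k = a·s_k + b·t_k at every step:
  q = 2: r = 142, s = 1 − 2·0 = 1, t = 0 − 2·1 = -2  (check: 574·1 + 216·(-2) = 142)
  q = 1: r = 74, s = 0 − 1·1 = -1, t = 1 − 1·(-2) = 3  (check: 574·(-1) + 216·3 = 74)
  q = 1: r = 68, s = 1 − 1·(-1) = 2, t = -2 − 1·3 = -5  (check: 574·2 + 216·(-5) = 68)
  q = 1: r = 6, s = -1 − 1·2 = -3, t = 3 − 1·(-5) = 8  (check: 574·(-3) + 216·8 = 6)
  q = 11: r = 2, s = 2 − 11·(-3) = 35, t = -5 − 11·8 = -93  (check: 574·35 + 216·(-93) = 2)
The row with r = 2 (the gcd) gives the Bezout coefficients s = 35, t = -93.
Result: 574 · (35) + 216 · (-93) = 2.

gcd(574, 216) = 2; s = 35, t = -93 (check: 574·35 + 216·(-93) = 2).


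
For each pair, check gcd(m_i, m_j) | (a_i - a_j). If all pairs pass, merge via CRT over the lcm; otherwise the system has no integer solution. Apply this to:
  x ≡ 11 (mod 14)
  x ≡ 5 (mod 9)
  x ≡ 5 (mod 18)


Moduli 14, 9, 18 are not pairwise coprime, so CRT works modulo lcm(m_i) when all pairwise compatibility conditions hold.
Pairwise compatibility: gcd(m_i, m_j) must divide a_i - a_j for every pair.
Merge one congruence at a time:
  Start: x ≡ 11 (mod 14).
  Combine with x ≡ 5 (mod 9): gcd(14, 9) = 1; 5 - 11 = -6, which IS divisible by 1, so compatible.
    Write x = 11 + 14·t and substitute into x ≡ 5 (mod 9): 14·t ≡ 5 − 11 = -6 (mod 9).
    Reduce coefficients mod 9: 5·t ≡ 3 (mod 9).
    The inverse of 5 mod 9 is 2 (since 5·2 = 10 = 1·9 + 1), so t ≡ 2·3 = 6 ≡ 6 (mod 9).
    Then x = 11 + 14·6 = 95, valid modulo lcm(14, 9) = 126: x ≡ 95 (mod 126).
  Combine with x ≡ 5 (mod 18): gcd(126, 18) = 18; 5 - 95 = -90, which IS divisible by 18, so compatible.
    Write x = 95 + 126·t and substitute into x ≡ 5 (mod 18): 126·t ≡ 5 − 95 = -90 (mod 18).
    Divide the congruence (and modulus) by g = 18: 7·t ≡ -5 (mod 1).
    Modulo 1 every t works; take t = 0.
    Then x = 95 + 126·0 = 95, valid modulo lcm(126, 18) = 126: x ≡ 95 (mod 126).
Verify: 95 mod 14 = 11, 95 mod 9 = 5, 95 mod 18 = 5.

x ≡ 95 (mod 126).


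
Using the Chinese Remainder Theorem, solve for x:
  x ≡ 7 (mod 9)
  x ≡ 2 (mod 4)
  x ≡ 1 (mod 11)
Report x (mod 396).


Moduli 9, 4, 11 are pairwise coprime; by CRT there is a unique solution modulo M = 9 · 4 · 11 = 396.
Solve pairwise, accumulating the modulus:
  Start with x ≡ 7 (mod 9).
  Combine with x ≡ 2 (mod 4): since gcd(9, 4) = 1, we get a unique residue mod 36.
    Write x = 7 + 9·t and substitute into x ≡ 2 (mod 4): 9·t ≡ 2 − 7 = -5 (mod 4).
    Reduce coefficients mod 4: 1·t ≡ 3 (mod 4).
    So t ≡ 3 (mod 4).
    Then x = 7 + 9·3 = 34, valid modulo lcm(9, 4) = 36: x ≡ 34 (mod 36).
  Combine with x ≡ 1 (mod 11): since gcd(36, 11) = 1, we get a unique residue mod 396.
    Write x = 34 + 36·t and substitute into x ≡ 1 (mod 11): 36·t ≡ 1 − 34 = -33 (mod 11).
    Reduce coefficients mod 11: 3·t ≡ 0 (mod 11).
    The inverse of 3 mod 11 is 4 (since 3·4 = 12 = 1·11 + 1), so t ≡ 4·0 = 0 ≡ 0 (mod 11).
    Then x = 34 + 36·0 = 34, valid modulo lcm(36, 11) = 396: x ≡ 34 (mod 396).
Verify: 34 mod 9 = 7 ✓, 34 mod 4 = 2 ✓, 34 mod 11 = 1 ✓.

x ≡ 34 (mod 396).


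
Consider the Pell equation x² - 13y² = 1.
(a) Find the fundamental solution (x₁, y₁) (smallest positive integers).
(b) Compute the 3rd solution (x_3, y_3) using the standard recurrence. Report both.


Step 1: Find the fundamental solution (x₁, y₁) of x² - 13y² = 1.
  Expand √13 as a continued fraction. a₀ = ⌊√13⌋ = 3; iterate m_{k+1} = d_k·a_k − m_k, d_{k+1} = (13 − m_{k+1}²)/d_k, a_{k+1} = ⌊(a₀ + m_{k+1})/d_{k+1}⌋ (starting m₀ = 0, d₀ = 1), with convergents p_k = a_k·p_{k-1} + p_{k-2}, q_k = a_k·q_{k-1} + q_{k-2} (p₋₁ = 1, q₋₁ = 0):
  k = 0: a₀ = 3; p₀/q₀ = 3/1; p₀² − 13·q₀² = 9 − 13 = -4.
  k = 1: m = 3, d = 4, a = ⌊(3 + 3)/4⌋ = 1; p/q = (1·3 + 1)/(1·1 + 0) = 4/1; p² − 13·q² = 16 − 13 = 3.
  k = 2: m = 1, d = 3, a = ⌊(3 + 1)/3⌋ = 1; p/q = (1·4 + 3)/(1·1 + 1) = 7/2; p² − 13·q² = 49 − 52 = -3.
  k = 3: m = 2, d = 3, a = ⌊(3 + 2)/3⌋ = 1; p/q = (1·7 + 4)/(1·2 + 1) = 11/3; p² − 13·q² = 121 − 117 = 4.
  k = 4: m = 1, d = 4, a = ⌊(3 + 1)/4⌋ = 1; p/q = (1·11 + 7)/(1·3 + 2) = 18/5; p² − 13·q² = 324 − 325 = -1.
  k = 5: m = 3, d = 1, a = ⌊(3 + 3)/1⌋ = 6; p/q = (6·18 + 11)/(6·5 + 3) = 119/33; p² − 13·q² = 14161 − 14157 = 4.
  k = 6: m = 3, d = 4, a = ⌊(3 + 3)/4⌋ = 1; p/q = (1·119 + 18)/(1·33 + 5) = 137/38; p² − 13·q² = 18769 − 18772 = -3.
  k = 7: m = 1, d = 3, a = ⌊(3 + 1)/3⌋ = 1; p/q = (1·137 + 119)/(1·38 + 33) = 256/71; p² − 13·q² = 65536 − 65533 = 3.
  k = 8: m = 2, d = 3, a = ⌊(3 + 2)/3⌋ = 1; p/q = (1·256 + 137)/(1·71 + 38) = 393/109; p² − 13·q² = 154449 − 154453 = -4.
  k = 9: m = 1, d = 4, a = ⌊(3 + 1)/4⌋ = 1; p/q = (1·393 + 256)/(1·109 + 71) = 649/180; p² − 13·q² = 421201 − 421200 = 1.
  The first convergent with p² − 13·q² = 1 gives the fundamental solution (x₁, y₁) = (649, 180).
Step 2: Apply the recurrence (x_{n+1}, y_{n+1}) = (x₁x_n + 13y₁y_n, x₁y_n + y₁x_n) repeatedly.
  From (x_1, y_1) = (649, 180): x_2 = 649·649 + 13·180·180 = 842401; y_2 = 649·180 + 180·649 = 233640.
  From (x_2, y_2) = (842401, 233640): x_3 = 649·842401 + 13·180·233640 = 1093435849; y_3 = 649·233640 + 180·842401 = 303264540.
Step 3: Verify x_3² - 13·y_3² = 1195601955878350801 - 1195601955878350800 = 1 (should be 1). ✓

(x_1, y_1) = (649, 180); (x_3, y_3) = (1093435849, 303264540).


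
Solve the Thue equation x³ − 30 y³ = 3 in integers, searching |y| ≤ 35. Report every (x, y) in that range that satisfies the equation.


The equation is x³ - 30y³ = 3. For fixed y, x³ = 30·y³ + 3, so a solution requires the RHS to be a perfect cube.
Strategy: iterate y from -35 to 35, compute RHS = 30·y³ + 3, and check whether it is a (positive or negative) perfect cube.
Check small values of y:
  y = 0: RHS = 3 is not a perfect cube.
  y = 1: RHS = 33 is not a perfect cube.
  y = -1: RHS = -27 = (-3)³ ⇒ x = -3 works.
  y = 2: RHS = 243 is not a perfect cube.
  y = -2: RHS = -237 is not a perfect cube.
  y = 3: RHS = 813 is not a perfect cube.
  y = -3: RHS = -807 is not a perfect cube.
Continuing the search up to |y| = 35 finds no further solutions beyond those listed.
Collected solutions: (-3, -1).

Solutions (with |y| ≤ 35): (-3, -1).


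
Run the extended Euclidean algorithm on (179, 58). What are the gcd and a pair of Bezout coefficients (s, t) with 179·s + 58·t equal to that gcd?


Euclidean algorithm on (179, 58) — divide until remainder is 0:
  179 = 3 · 58 + 5
  58 = 11 · 5 + 3
  5 = 1 · 3 + 2
  3 = 1 · 2 + 1
  2 = 2 · 1 + 0
gcd(179, 58) = 1.
Track Bezout coefficients alongside the remainders: start with r₀ = 179 = a·1 + b·0 (s = 1, t = 0) and r₁ = 58 = a·0 + b·1 (s = 0, t = 1); each new remainder r_{k+1} = r_{k-1} − q_k·r_k inherits s_{k+1} = s_{k-1} − q_k·s_k, t_{k+1} = t_{k-1} − q_k·t_k, so r_k = a·s_k + b·t_k at every step:
  q = 3: r = 5, s = 1 − 3·0 = 1, t = 0 − 3·1 = -3  (check: 179·1 + 58·(-3) = 5)
  q = 11: r = 3, s = 0 − 11·1 = -11, t = 1 − 11·(-3) = 34  (check: 179·(-11) + 58·34 = 3)
  q = 1: r = 2, s = 1 − 1·(-11) = 12, t = -3 − 1·34 = -37  (check: 179·12 + 58·(-37) = 2)
  q = 1: r = 1, s = -11 − 1·12 = -23, t = 34 − 1·(-37) = 71  (check: 179·(-23) + 58·71 = 1)
The row with r = 1 (the gcd) gives the Bezout coefficients s = -23, t = 71.
Result: 179 · (-23) + 58 · (71) = 1.

gcd(179, 58) = 1; s = -23, t = 71 (check: 179·(-23) + 58·71 = 1).


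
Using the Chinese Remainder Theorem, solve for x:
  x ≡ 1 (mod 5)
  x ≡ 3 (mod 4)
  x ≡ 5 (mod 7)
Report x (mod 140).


Moduli 5, 4, 7 are pairwise coprime; by CRT there is a unique solution modulo M = 5 · 4 · 7 = 140.
Solve pairwise, accumulating the modulus:
  Start with x ≡ 1 (mod 5).
  Combine with x ≡ 3 (mod 4): since gcd(5, 4) = 1, we get a unique residue mod 20.
    Write x = 1 + 5·t and substitute into x ≡ 3 (mod 4): 5·t ≡ 3 − 1 = 2 (mod 4).
    Reduce coefficients mod 4: 1·t ≡ 2 (mod 4).
    So t ≡ 2 (mod 4).
    Then x = 1 + 5·2 = 11, valid modulo lcm(5, 4) = 20: x ≡ 11 (mod 20).
  Combine with x ≡ 5 (mod 7): since gcd(20, 7) = 1, we get a unique residue mod 140.
    Write x = 11 + 20·t and substitute into x ≡ 5 (mod 7): 20·t ≡ 5 − 11 = -6 (mod 7).
    Reduce coefficients mod 7: 6·t ≡ 1 (mod 7).
    The inverse of 6 mod 7 is 6 (since 6·6 = 36 = 5·7 + 1), so t ≡ 6·1 = 6 ≡ 6 (mod 7).
    Then x = 11 + 20·6 = 131, valid modulo lcm(20, 7) = 140: x ≡ 131 (mod 140).
Verify: 131 mod 5 = 1 ✓, 131 mod 4 = 3 ✓, 131 mod 7 = 5 ✓.

x ≡ 131 (mod 140).


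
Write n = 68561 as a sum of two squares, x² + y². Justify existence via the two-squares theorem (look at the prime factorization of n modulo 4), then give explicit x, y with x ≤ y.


Step 1: Factor n = 68561 = 17 · 37 · 109.
Step 2: Check the mod-4 condition on each prime factor: 17 ≡ 1 (mod 4), exponent 1; 37 ≡ 1 (mod 4), exponent 1; 109 ≡ 1 (mod 4), exponent 1.
All primes ≡ 3 (mod 4) appear to even exponent (or don't appear), so by the two-squares theorem n IS expressible as a sum of two squares.
Step 3: Build a representation. Here n = 17 · 37 · 109 is a product of primes ≡ 1 (mod 4). Each prime p ≡ 1 (mod 4) is itself a sum of two squares; find a² by testing p − a² for a perfect square:
  17: 17 − 1² = 16 = 4² ⇒ 17 = 1² + 4².
  37: 37 − 1² = 36 = 6² ⇒ 37 = 1² + 6².
  109: 109 − 1² = 108, 109 − 2² = 105, 109 − 3² = 100 = 10² ⇒ 109 = 3² + 10².
  Combine using the Brahmagupta–Fibonacci identity (a² + b²)(c² + d²) = (ac − bd)² + (ad + bc)² = (ac + bd)² + (ad − bc)²:
  17 · 37 = 629: from (1² + 4²)(1² + 6²), take (1·1 − 4·6, 1·6 + 4·1) = (1 − 24, 6 + 4) = (-23, 10); dropping signs (only squares matter) gives (23, 10); check 23² + 10² = 529 + 100 = 629 ✓.
  629 · 109 = 68561: from (23² + 10²)(3² + 10²), take (23·3 − 10·10, 23·10 + 10·3) = (69 − 100, 230 + 30) = (-31, 260); dropping signs (only squares matter) gives (31, 260); check 31² + 260² = 961 + 67600 = 68561 ✓.
Step 4: Order so x ≤ y and verify: 31² + 260² = 961 + 67600 = 68561 = n. ✓

n = 68561 = 31² + 260² (one valid representation with x ≤ y).


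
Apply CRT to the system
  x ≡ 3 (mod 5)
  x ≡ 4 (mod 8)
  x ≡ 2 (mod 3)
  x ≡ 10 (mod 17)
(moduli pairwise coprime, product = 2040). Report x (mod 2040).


Product of moduli M = 5 · 8 · 3 · 17 = 2040.
Merge one congruence at a time:
  Start: x ≡ 3 (mod 5).
  Combine with x ≡ 4 (mod 8); new modulus lcm = 40.
    Write x = 3 + 5·t and substitute into x ≡ 4 (mod 8): 5·t ≡ 4 − 3 = 1 (mod 8).
    The inverse of 5 mod 8 is 5 (since 5·5 = 25 = 3·8 + 1), so t ≡ 5·1 = 5 ≡ 5 (mod 8).
    Then x = 3 + 5·5 = 28, valid modulo lcm(5, 8) = 40: x ≡ 28 (mod 40).
  Combine with x ≡ 2 (mod 3); new modulus lcm = 120.
    Write x = 28 + 40·t and substitute into x ≡ 2 (mod 3): 40·t ≡ 2 − 28 = -26 (mod 3).
    Reduce coefficients mod 3: 1·t ≡ 1 (mod 3).
    So t ≡ 1 (mod 3).
    Then x = 28 + 40·1 = 68, valid modulo lcm(40, 3) = 120: x ≡ 68 (mod 120).
  Combine with x ≡ 10 (mod 17); new modulus lcm = 2040.
    Write x = 68 + 120·t and substitute into x ≡ 10 (mod 17): 120·t ≡ 10 − 68 = -58 (mod 17).
    Reduce coefficients mod 17: 1·t ≡ 10 (mod 17).
    So t ≡ 10 (mod 17).
    Then x = 68 + 120·10 = 1268, valid modulo lcm(120, 17) = 2040: x ≡ 1268 (mod 2040).
Verify against each original: 1268 mod 5 = 3, 1268 mod 8 = 4, 1268 mod 3 = 2, 1268 mod 17 = 10.

x ≡ 1268 (mod 2040).


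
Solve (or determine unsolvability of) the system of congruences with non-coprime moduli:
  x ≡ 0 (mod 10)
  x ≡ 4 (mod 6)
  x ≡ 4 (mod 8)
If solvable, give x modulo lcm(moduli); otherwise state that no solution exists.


Moduli 10, 6, 8 are not pairwise coprime, so CRT works modulo lcm(m_i) when all pairwise compatibility conditions hold.
Pairwise compatibility: gcd(m_i, m_j) must divide a_i - a_j for every pair.
Merge one congruence at a time:
  Start: x ≡ 0 (mod 10).
  Combine with x ≡ 4 (mod 6): gcd(10, 6) = 2; 4 - 0 = 4, which IS divisible by 2, so compatible.
    Write x = 0 + 10·t and substitute into x ≡ 4 (mod 6): 10·t ≡ 4 − 0 = 4 (mod 6).
    Divide the congruence (and modulus) by g = 2: 5·t ≡ 2 (mod 3).
    Reduce coefficients mod 3: 2·t ≡ 2 (mod 3).
    The inverse of 2 mod 3 is 2 (since 2·2 = 4 = 1·3 + 1), so t ≡ 2·2 = 4 ≡ 1 (mod 3).
    Then x = 0 + 10·1 = 10, valid modulo lcm(10, 6) = 30: x ≡ 10 (mod 30).
  Combine with x ≡ 4 (mod 8): gcd(30, 8) = 2; 4 - 10 = -6, which IS divisible by 2, so compatible.
    Write x = 10 + 30·t and substitute into x ≡ 4 (mod 8): 30·t ≡ 4 − 10 = -6 (mod 8).
    Divide the congruence (and modulus) by g = 2: 15·t ≡ -3 (mod 4).
    Reduce coefficients mod 4: 3·t ≡ 1 (mod 4).
    The inverse of 3 mod 4 is 3 (since 3·3 = 9 = 2·4 + 1), so t ≡ 3·1 = 3 ≡ 3 (mod 4).
    Then x = 10 + 30·3 = 100, valid modulo lcm(30, 8) = 120: x ≡ 100 (mod 120).
Verify: 100 mod 10 = 0, 100 mod 6 = 4, 100 mod 8 = 4.

x ≡ 100 (mod 120).


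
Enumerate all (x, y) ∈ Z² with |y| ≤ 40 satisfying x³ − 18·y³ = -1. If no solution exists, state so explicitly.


The equation is x³ - 18y³ = -1. For fixed y, x³ = 18·y³ − 1, so a solution requires the RHS to be a perfect cube.
Strategy: iterate y from -40 to 40, compute RHS = 18·y³ − 1, and check whether it is a (positive or negative) perfect cube.
Check small values of y:
  y = 0: RHS = -1 = (-1)³ ⇒ x = -1 works.
  y = 1: RHS = 17 is not a perfect cube.
  y = -1: RHS = -19 is not a perfect cube.
  y = 2: RHS = 143 is not a perfect cube.
  y = -2: RHS = -145 is not a perfect cube.
  y = 3: RHS = 485 is not a perfect cube.
  y = -3: RHS = -487 is not a perfect cube.
Continuing the search up to |y| = 40 finds no further solutions beyond those listed.
Collected solutions: (-1, 0).

Solutions (with |y| ≤ 40): (-1, 0).


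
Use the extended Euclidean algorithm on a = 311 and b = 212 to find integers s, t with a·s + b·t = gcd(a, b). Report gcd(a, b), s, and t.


Euclidean algorithm on (311, 212) — divide until remainder is 0:
  311 = 1 · 212 + 99
  212 = 2 · 99 + 14
  99 = 7 · 14 + 1
  14 = 14 · 1 + 0
gcd(311, 212) = 1.
Track Bezout coefficients alongside the remainders: start with r₀ = 311 = a·1 + b·0 (s = 1, t = 0) and r₁ = 212 = a·0 + b·1 (s = 0, t = 1); each new remainder r_{k+1} = r_{k-1} − q_k·r_k inherits s_{k+1} = s_{k-1} − q_k·s_k, t_{k+1} = t_{k-1} − q_k·t_k, so r_k = a·s_k + b·t_k at every step:
  q = 1: r = 99, s = 1 − 1·0 = 1, t = 0 − 1·1 = -1  (check: 311·1 + 212·(-1) = 99)
  q = 2: r = 14, s = 0 − 2·1 = -2, t = 1 − 2·(-1) = 3  (check: 311·(-2) + 212·3 = 14)
  q = 7: r = 1, s = 1 − 7·(-2) = 15, t = -1 − 7·3 = -22  (check: 311·15 + 212·(-22) = 1)
The row with r = 1 (the gcd) gives the Bezout coefficients s = 15, t = -22.
Result: 311 · (15) + 212 · (-22) = 1.

gcd(311, 212) = 1; s = 15, t = -22 (check: 311·15 + 212·(-22) = 1).


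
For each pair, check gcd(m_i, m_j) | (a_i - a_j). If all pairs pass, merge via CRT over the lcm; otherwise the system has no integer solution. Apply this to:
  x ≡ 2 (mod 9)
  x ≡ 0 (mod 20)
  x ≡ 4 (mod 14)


Moduli 9, 20, 14 are not pairwise coprime, so CRT works modulo lcm(m_i) when all pairwise compatibility conditions hold.
Pairwise compatibility: gcd(m_i, m_j) must divide a_i - a_j for every pair.
Merge one congruence at a time:
  Start: x ≡ 2 (mod 9).
  Combine with x ≡ 0 (mod 20): gcd(9, 20) = 1; 0 - 2 = -2, which IS divisible by 1, so compatible.
    Write x = 2 + 9·t and substitute into x ≡ 0 (mod 20): 9·t ≡ 0 − 2 = -2 (mod 20).
    Reduce coefficients mod 20: 9·t ≡ 18 (mod 20).
    The inverse of 9 mod 20 is 9 (since 9·9 = 81 = 4·20 + 1), so t ≡ 9·18 = 162 ≡ 2 (mod 20).
    Then x = 2 + 9·2 = 20, valid modulo lcm(9, 20) = 180: x ≡ 20 (mod 180).
  Combine with x ≡ 4 (mod 14): gcd(180, 14) = 2; 4 - 20 = -16, which IS divisible by 2, so compatible.
    Write x = 20 + 180·t and substitute into x ≡ 4 (mod 14): 180·t ≡ 4 − 20 = -16 (mod 14).
    Divide the congruence (and modulus) by g = 2: 90·t ≡ -8 (mod 7).
    Reduce coefficients mod 7: 6·t ≡ 6 (mod 7).
    The inverse of 6 mod 7 is 6 (since 6·6 = 36 = 5·7 + 1), so t ≡ 6·6 = 36 ≡ 1 (mod 7).
    Then x = 20 + 180·1 = 200, valid modulo lcm(180, 14) = 1260: x ≡ 200 (mod 1260).
Verify: 200 mod 9 = 2, 200 mod 20 = 0, 200 mod 14 = 4.

x ≡ 200 (mod 1260).


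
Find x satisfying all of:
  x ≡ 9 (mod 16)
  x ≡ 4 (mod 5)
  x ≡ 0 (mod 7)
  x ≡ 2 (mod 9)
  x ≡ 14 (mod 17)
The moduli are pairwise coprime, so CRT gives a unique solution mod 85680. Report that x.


Product of moduli M = 16 · 5 · 7 · 9 · 17 = 85680.
Merge one congruence at a time:
  Start: x ≡ 9 (mod 16).
  Combine with x ≡ 4 (mod 5); new modulus lcm = 80.
    Write x = 9 + 16·t and substitute into x ≡ 4 (mod 5): 16·t ≡ 4 − 9 = -5 (mod 5).
    Reduce coefficients mod 5: 1·t ≡ 0 (mod 5).
    So t ≡ 0 (mod 5).
    Then x = 9 + 16·0 = 9, valid modulo lcm(16, 5) = 80: x ≡ 9 (mod 80).
  Combine with x ≡ 0 (mod 7); new modulus lcm = 560.
    Write x = 9 + 80·t and substitute into x ≡ 0 (mod 7): 80·t ≡ 0 − 9 = -9 (mod 7).
    Reduce coefficients mod 7: 3·t ≡ 5 (mod 7).
    The inverse of 3 mod 7 is 5 (since 3·5 = 15 = 2·7 + 1), so t ≡ 5·5 = 25 ≡ 4 (mod 7).
    Then x = 9 + 80·4 = 329, valid modulo lcm(80, 7) = 560: x ≡ 329 (mod 560).
  Combine with x ≡ 2 (mod 9); new modulus lcm = 5040.
    Write x = 329 + 560·t and substitute into x ≡ 2 (mod 9): 560·t ≡ 2 − 329 = -327 (mod 9).
    Reduce coefficients mod 9: 2·t ≡ 6 (mod 9).
    The inverse of 2 mod 9 is 5 (since 2·5 = 10 = 1·9 + 1), so t ≡ 5·6 = 30 ≡ 3 (mod 9).
    Then x = 329 + 560·3 = 2009, valid modulo lcm(560, 9) = 5040: x ≡ 2009 (mod 5040).
  Combine with x ≡ 14 (mod 17); new modulus lcm = 85680.
    Write x = 2009 + 5040·t and substitute into x ≡ 14 (mod 17): 5040·t ≡ 14 − 2009 = -1995 (mod 17).
    Reduce coefficients mod 17: 8·t ≡ 11 (mod 17).
    The inverse of 8 mod 17 is 15 (since 8·15 = 120 = 7·17 + 1), so t ≡ 15·11 = 165 ≡ 12 (mod 17).
    Then x = 2009 + 5040·12 = 62489, valid modulo lcm(5040, 17) = 85680: x ≡ 62489 (mod 85680).
Verify against each original: 62489 mod 16 = 9, 62489 mod 5 = 4, 62489 mod 7 = 0, 62489 mod 9 = 2, 62489 mod 17 = 14.

x ≡ 62489 (mod 85680).


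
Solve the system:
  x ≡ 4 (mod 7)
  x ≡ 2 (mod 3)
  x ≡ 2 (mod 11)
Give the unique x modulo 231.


Moduli 7, 3, 11 are pairwise coprime; by CRT there is a unique solution modulo M = 7 · 3 · 11 = 231.
Solve pairwise, accumulating the modulus:
  Start with x ≡ 4 (mod 7).
  Combine with x ≡ 2 (mod 3): since gcd(7, 3) = 1, we get a unique residue mod 21.
    Write x = 4 + 7·t and substitute into x ≡ 2 (mod 3): 7·t ≡ 2 − 4 = -2 (mod 3).
    Reduce coefficients mod 3: 1·t ≡ 1 (mod 3).
    So t ≡ 1 (mod 3).
    Then x = 4 + 7·1 = 11, valid modulo lcm(7, 3) = 21: x ≡ 11 (mod 21).
  Combine with x ≡ 2 (mod 11): since gcd(21, 11) = 1, we get a unique residue mod 231.
    Write x = 11 + 21·t and substitute into x ≡ 2 (mod 11): 21·t ≡ 2 − 11 = -9 (mod 11).
    Reduce coefficients mod 11: 10·t ≡ 2 (mod 11).
    The inverse of 10 mod 11 is 10 (since 10·10 = 100 = 9·11 + 1), so t ≡ 10·2 = 20 ≡ 9 (mod 11).
    Then x = 11 + 21·9 = 200, valid modulo lcm(21, 11) = 231: x ≡ 200 (mod 231).
Verify: 200 mod 7 = 4 ✓, 200 mod 3 = 2 ✓, 200 mod 11 = 2 ✓.

x ≡ 200 (mod 231).


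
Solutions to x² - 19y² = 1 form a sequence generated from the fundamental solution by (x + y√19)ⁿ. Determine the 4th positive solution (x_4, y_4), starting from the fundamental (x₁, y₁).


Step 1: Find the fundamental solution (x₁, y₁) of x² - 19y² = 1.
  Expand √19 as a continued fraction. a₀ = ⌊√19⌋ = 4; iterate m_{k+1} = d_k·a_k − m_k, d_{k+1} = (19 − m_{k+1}²)/d_k, a_{k+1} = ⌊(a₀ + m_{k+1})/d_{k+1}⌋ (starting m₀ = 0, d₀ = 1), with convergents p_k = a_k·p_{k-1} + p_{k-2}, q_k = a_k·q_{k-1} + q_{k-2} (p₋₁ = 1, q₋₁ = 0):
  k = 0: a₀ = 4; p₀/q₀ = 4/1; p₀² − 19·q₀² = 16 − 19 = -3.
  k = 1: m = 4, d = 3, a = ⌊(4 + 4)/3⌋ = 2; p/q = (2·4 + 1)/(2·1 + 0) = 9/2; p² − 19·q² = 81 − 76 = 5.
  k = 2: m = 2, d = 5, a = ⌊(4 + 2)/5⌋ = 1; p/q = (1·9 + 4)/(1·2 + 1) = 13/3; p² − 19·q² = 169 − 171 = -2.
  k = 3: m = 3, d = 2, a = ⌊(4 + 3)/2⌋ = 3; p/q = (3·13 + 9)/(3·3 + 2) = 48/11; p² − 19·q² = 2304 − 2299 = 5.
  k = 4: m = 3, d = 5, a = ⌊(4 + 3)/5⌋ = 1; p/q = (1·48 + 13)/(1·11 + 3) = 61/14; p² − 19·q² = 3721 − 3724 = -3.
  k = 5: m = 2, d = 3, a = ⌊(4 + 2)/3⌋ = 2; p/q = (2·61 + 48)/(2·14 + 11) = 170/39; p² − 19·q² = 28900 − 28899 = 1.
  The first convergent with p² − 19·q² = 1 gives the fundamental solution (x₁, y₁) = (170, 39).
Step 2: Apply the recurrence (x_{n+1}, y_{n+1}) = (x₁x_n + 19y₁y_n, x₁y_n + y₁x_n) repeatedly.
  From (x_1, y_1) = (170, 39): x_2 = 170·170 + 19·39·39 = 57799; y_2 = 170·39 + 39·170 = 13260.
  From (x_2, y_2) = (57799, 13260): x_3 = 170·57799 + 19·39·13260 = 19651490; y_3 = 170·13260 + 39·57799 = 4508361.
  From (x_3, y_3) = (19651490, 4508361): x_4 = 170·19651490 + 19·39·4508361 = 6681448801; y_4 = 170·4508361 + 39·19651490 = 1532829480.
Step 3: Verify x_4² - 19·y_4² = 44641758080384337601 - 44641758080384337600 = 1 (should be 1). ✓

(x_1, y_1) = (170, 39); (x_4, y_4) = (6681448801, 1532829480).


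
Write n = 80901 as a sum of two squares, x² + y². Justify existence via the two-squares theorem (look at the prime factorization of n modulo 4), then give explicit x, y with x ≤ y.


Step 1: Factor n = 80901 = 3^2 · 89 · 101.
Step 2: Check the mod-4 condition on each prime factor: 3 ≡ 3 (mod 4), exponent 2 (must be even); 89 ≡ 1 (mod 4), exponent 1; 101 ≡ 1 (mod 4), exponent 1.
All primes ≡ 3 (mod 4) appear to even exponent (or don't appear), so by the two-squares theorem n IS expressible as a sum of two squares.
Step 3: Build a representation. Group n = k² · m with k = 3 and m = 89 · 101 = 8989 (a product of primes ≡ 1 (mod 4)); a representation of m scales to one of n via (k·x)² + (k·y)² = k²(x² + y²). Each prime p ≡ 1 (mod 4) is itself a sum of two squares; find a² by testing p − a² for a perfect square:
  89: 89 − 1² = 88, 89 − 2² = 85, 89 − 3² = 80, 89 − 4² = 73, 89 − 5² = 64 = 8² ⇒ 89 = 5² + 8².
  101: 101 − 1² = 100 = 10² ⇒ 101 = 1² + 10².
  Combine using the Brahmagupta–Fibonacci identity (a² + b²)(c² + d²) = (ac − bd)² + (ad + bc)² = (ac + bd)² + (ad − bc)²:
  89 · 101 = 8989: from (5² + 8²)(1² + 10²), take (5·1 − 8·10, 5·10 + 8·1) = (5 − 80, 50 + 8) = (-75, 58); dropping signs (only squares matter) gives (75, 58); check 75² + 58² = 5625 + 3364 = 8989 ✓.
  Scale by k = 3: (3·75, 3·58) = (225, 174).
Step 4: Order so x ≤ y and verify: 174² + 225² = 30276 + 50625 = 80901 = n. ✓

n = 80901 = 174² + 225² (one valid representation with x ≤ y).


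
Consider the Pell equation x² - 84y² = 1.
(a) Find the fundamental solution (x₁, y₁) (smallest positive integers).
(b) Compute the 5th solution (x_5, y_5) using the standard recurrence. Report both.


Step 1: Find the fundamental solution (x₁, y₁) of x² - 84y² = 1.
  Expand √84 as a continued fraction. a₀ = ⌊√84⌋ = 9; iterate m_{k+1} = d_k·a_k − m_k, d_{k+1} = (84 − m_{k+1}²)/d_k, a_{k+1} = ⌊(a₀ + m_{k+1})/d_{k+1}⌋ (starting m₀ = 0, d₀ = 1), with convergents p_k = a_k·p_{k-1} + p_{k-2}, q_k = a_k·q_{k-1} + q_{k-2} (p₋₁ = 1, q₋₁ = 0):
  k = 0: a₀ = 9; p₀/q₀ = 9/1; p₀² − 84·q₀² = 81 − 84 = -3.
  k = 1: m = 9, d = 3, a = ⌊(9 + 9)/3⌋ = 6; p/q = (6·9 + 1)/(6·1 + 0) = 55/6; p² − 84·q² = 3025 − 3024 = 1.
  The first convergent with p² − 84·q² = 1 gives the fundamental solution (x₁, y₁) = (55, 6).
Step 2: Apply the recurrence (x_{n+1}, y_{n+1}) = (x₁x_n + 84y₁y_n, x₁y_n + y₁x_n) repeatedly.
  From (x_1, y_1) = (55, 6): x_2 = 55·55 + 84·6·6 = 6049; y_2 = 55·6 + 6·55 = 660.
  From (x_2, y_2) = (6049, 660): x_3 = 55·6049 + 84·6·660 = 665335; y_3 = 55·660 + 6·6049 = 72594.
  From (x_3, y_3) = (665335, 72594): x_4 = 55·665335 + 84·6·72594 = 73180801; y_4 = 55·72594 + 6·665335 = 7984680.
  From (x_4, y_4) = (73180801, 7984680): x_5 = 55·73180801 + 84·6·7984680 = 8049222775; y_5 = 55·7984680 + 6·73180801 = 878242206.
Step 3: Verify x_5² - 84·y_5² = 64789987281578700625 - 64789987281578700624 = 1 (should be 1). ✓

(x_1, y_1) = (55, 6); (x_5, y_5) = (8049222775, 878242206).


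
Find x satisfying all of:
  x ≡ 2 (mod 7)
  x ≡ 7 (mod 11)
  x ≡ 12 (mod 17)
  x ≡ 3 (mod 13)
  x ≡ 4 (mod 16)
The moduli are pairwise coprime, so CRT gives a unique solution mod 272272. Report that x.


Product of moduli M = 7 · 11 · 17 · 13 · 16 = 272272.
Merge one congruence at a time:
  Start: x ≡ 2 (mod 7).
  Combine with x ≡ 7 (mod 11); new modulus lcm = 77.
    Write x = 2 + 7·t and substitute into x ≡ 7 (mod 11): 7·t ≡ 7 − 2 = 5 (mod 11).
    The inverse of 7 mod 11 is 8 (since 7·8 = 56 = 5·11 + 1), so t ≡ 8·5 = 40 ≡ 7 (mod 11).
    Then x = 2 + 7·7 = 51, valid modulo lcm(7, 11) = 77: x ≡ 51 (mod 77).
  Combine with x ≡ 12 (mod 17); new modulus lcm = 1309.
    Write x = 51 + 77·t and substitute into x ≡ 12 (mod 17): 77·t ≡ 12 − 51 = -39 (mod 17).
    Reduce coefficients mod 17: 9·t ≡ 12 (mod 17).
    The inverse of 9 mod 17 is 2 (since 9·2 = 18 = 1·17 + 1), so t ≡ 2·12 = 24 ≡ 7 (mod 17).
    Then x = 51 + 77·7 = 590, valid modulo lcm(77, 17) = 1309: x ≡ 590 (mod 1309).
  Combine with x ≡ 3 (mod 13); new modulus lcm = 17017.
    Write x = 590 + 1309·t and substitute into x ≡ 3 (mod 13): 1309·t ≡ 3 − 590 = -587 (mod 13).
    Reduce coefficients mod 13: 9·t ≡ 11 (mod 13).
    The inverse of 9 mod 13 is 3 (since 9·3 = 27 = 2·13 + 1), so t ≡ 3·11 = 33 ≡ 7 (mod 13).
    Then x = 590 + 1309·7 = 9753, valid modulo lcm(1309, 13) = 17017: x ≡ 9753 (mod 17017).
  Combine with x ≡ 4 (mod 16); new modulus lcm = 272272.
    Write x = 9753 + 17017·t and substitute into x ≡ 4 (mod 16): 17017·t ≡ 4 − 9753 = -9749 (mod 16).
    Reduce coefficients mod 16: 9·t ≡ 11 (mod 16).
    The inverse of 9 mod 16 is 9 (since 9·9 = 81 = 5·16 + 1), so t ≡ 9·11 = 99 ≡ 3 (mod 16).
    Then x = 9753 + 17017·3 = 60804, valid modulo lcm(17017, 16) = 272272: x ≡ 60804 (mod 272272).
Verify against each original: 60804 mod 7 = 2, 60804 mod 11 = 7, 60804 mod 17 = 12, 60804 mod 13 = 3, 60804 mod 16 = 4.

x ≡ 60804 (mod 272272).
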